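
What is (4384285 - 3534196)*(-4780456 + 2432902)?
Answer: -1995629832306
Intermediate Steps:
(4384285 - 3534196)*(-4780456 + 2432902) = 850089*(-2347554) = -1995629832306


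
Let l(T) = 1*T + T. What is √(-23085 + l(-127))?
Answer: I*√23339 ≈ 152.77*I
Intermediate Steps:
l(T) = 2*T (l(T) = T + T = 2*T)
√(-23085 + l(-127)) = √(-23085 + 2*(-127)) = √(-23085 - 254) = √(-23339) = I*√23339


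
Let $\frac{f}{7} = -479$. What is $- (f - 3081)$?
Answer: $6434$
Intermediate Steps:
$f = -3353$ ($f = 7 \left(-479\right) = -3353$)
$- (f - 3081) = - (-3353 - 3081) = \left(-1\right) \left(-6434\right) = 6434$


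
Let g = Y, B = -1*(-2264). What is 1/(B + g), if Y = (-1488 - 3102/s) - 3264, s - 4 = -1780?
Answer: -296/735931 ≈ -0.00040221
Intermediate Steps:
s = -1776 (s = 4 - 1780 = -1776)
Y = -1406075/296 (Y = (-1488 - 3102/(-1776)) - 3264 = (-1488 - 3102*(-1/1776)) - 3264 = (-1488 + 517/296) - 3264 = -439931/296 - 3264 = -1406075/296 ≈ -4750.3)
B = 2264
g = -1406075/296 ≈ -4750.3
1/(B + g) = 1/(2264 - 1406075/296) = 1/(-735931/296) = -296/735931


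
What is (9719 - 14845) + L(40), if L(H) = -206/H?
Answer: -102623/20 ≈ -5131.1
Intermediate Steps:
(9719 - 14845) + L(40) = (9719 - 14845) - 206/40 = -5126 - 206*1/40 = -5126 - 103/20 = -102623/20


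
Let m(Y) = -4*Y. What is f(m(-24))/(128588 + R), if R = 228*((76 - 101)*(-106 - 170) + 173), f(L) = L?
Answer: 6/108827 ≈ 5.5133e-5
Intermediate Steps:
R = 1612644 (R = 228*(-25*(-276) + 173) = 228*(6900 + 173) = 228*7073 = 1612644)
f(m(-24))/(128588 + R) = (-4*(-24))/(128588 + 1612644) = 96/1741232 = 96*(1/1741232) = 6/108827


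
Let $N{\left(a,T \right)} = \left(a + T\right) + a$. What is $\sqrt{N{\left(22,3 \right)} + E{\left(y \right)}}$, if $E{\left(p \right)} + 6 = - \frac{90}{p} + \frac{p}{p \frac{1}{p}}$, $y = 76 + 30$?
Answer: $\frac{\sqrt{410538}}{53} \approx 12.089$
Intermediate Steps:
$N{\left(a,T \right)} = T + 2 a$ ($N{\left(a,T \right)} = \left(T + a\right) + a = T + 2 a$)
$y = 106$
$E{\left(p \right)} = -6 + p - \frac{90}{p}$ ($E{\left(p \right)} = -6 + \left(- \frac{90}{p} + \frac{p}{p \frac{1}{p}}\right) = -6 + \left(- \frac{90}{p} + \frac{p}{1}\right) = -6 + \left(- \frac{90}{p} + p 1\right) = -6 + \left(- \frac{90}{p} + p\right) = -6 + \left(p - \frac{90}{p}\right) = -6 + p - \frac{90}{p}$)
$\sqrt{N{\left(22,3 \right)} + E{\left(y \right)}} = \sqrt{\left(3 + 2 \cdot 22\right) - \left(-100 + \frac{45}{53}\right)} = \sqrt{\left(3 + 44\right) - - \frac{5255}{53}} = \sqrt{47 - - \frac{5255}{53}} = \sqrt{47 + \frac{5255}{53}} = \sqrt{\frac{7746}{53}} = \frac{\sqrt{410538}}{53}$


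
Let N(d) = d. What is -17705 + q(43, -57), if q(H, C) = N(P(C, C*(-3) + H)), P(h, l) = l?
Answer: -17491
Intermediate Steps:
q(H, C) = H - 3*C (q(H, C) = C*(-3) + H = -3*C + H = H - 3*C)
-17705 + q(43, -57) = -17705 + (43 - 3*(-57)) = -17705 + (43 + 171) = -17705 + 214 = -17491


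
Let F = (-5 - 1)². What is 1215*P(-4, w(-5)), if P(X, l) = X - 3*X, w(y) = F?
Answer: 9720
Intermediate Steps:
F = 36 (F = (-6)² = 36)
w(y) = 36
P(X, l) = -2*X
1215*P(-4, w(-5)) = 1215*(-2*(-4)) = 1215*8 = 9720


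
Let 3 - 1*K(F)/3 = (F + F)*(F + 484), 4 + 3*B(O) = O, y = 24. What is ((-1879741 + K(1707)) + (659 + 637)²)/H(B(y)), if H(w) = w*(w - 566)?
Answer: 101881521/16780 ≈ 6071.6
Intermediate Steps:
B(O) = -4/3 + O/3
K(F) = 9 - 6*F*(484 + F) (K(F) = 9 - 3*(F + F)*(F + 484) = 9 - 3*2*F*(484 + F) = 9 - 6*F*(484 + F))
H(w) = w*(-566 + w)
((-1879741 + K(1707)) + (659 + 637)²)/H(B(y)) = ((-1879741 + (9 - 2904*1707 - 6*1707²)) + (659 + 637)²)/(((-4/3 + (⅓)*24)*(-566 + (-4/3 + (⅓)*24)))) = ((-1879741 + (9 - 4957128 - 6*2913849)) + 1296²)/(((-4/3 + 8)*(-566 + (-4/3 + 8)))) = ((-1879741 + (9 - 4957128 - 17483094)) + 1679616)/((20*(-566 + 20/3)/3)) = ((-1879741 - 22440213) + 1679616)/(((20/3)*(-1678/3))) = (-24319954 + 1679616)/(-33560/9) = -22640338*(-9/33560) = 101881521/16780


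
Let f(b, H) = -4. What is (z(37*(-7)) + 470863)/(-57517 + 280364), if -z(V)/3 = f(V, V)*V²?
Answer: 1275835/222847 ≈ 5.7252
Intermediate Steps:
z(V) = 12*V² (z(V) = -(-12)*V² = 12*V²)
(z(37*(-7)) + 470863)/(-57517 + 280364) = (12*(37*(-7))² + 470863)/(-57517 + 280364) = (12*(-259)² + 470863)/222847 = (12*67081 + 470863)*(1/222847) = (804972 + 470863)*(1/222847) = 1275835*(1/222847) = 1275835/222847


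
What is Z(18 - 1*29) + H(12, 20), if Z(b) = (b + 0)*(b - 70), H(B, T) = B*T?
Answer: 1131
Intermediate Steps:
Z(b) = b*(-70 + b)
Z(18 - 1*29) + H(12, 20) = (18 - 1*29)*(-70 + (18 - 1*29)) + 12*20 = (18 - 29)*(-70 + (18 - 29)) + 240 = -11*(-70 - 11) + 240 = -11*(-81) + 240 = 891 + 240 = 1131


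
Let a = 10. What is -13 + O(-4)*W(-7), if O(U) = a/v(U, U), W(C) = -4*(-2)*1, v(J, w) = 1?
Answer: 67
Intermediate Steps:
W(C) = 8 (W(C) = 8*1 = 8)
O(U) = 10 (O(U) = 10/1 = 10*1 = 10)
-13 + O(-4)*W(-7) = -13 + 10*8 = -13 + 80 = 67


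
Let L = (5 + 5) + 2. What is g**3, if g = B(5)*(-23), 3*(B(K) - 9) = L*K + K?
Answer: -9474296896/27 ≈ -3.5090e+8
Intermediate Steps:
L = 12 (L = 10 + 2 = 12)
B(K) = 9 + 13*K/3 (B(K) = 9 + (12*K + K)/3 = 9 + (13*K)/3 = 9 + 13*K/3)
g = -2116/3 (g = (9 + (13/3)*5)*(-23) = (9 + 65/3)*(-23) = (92/3)*(-23) = -2116/3 ≈ -705.33)
g**3 = (-2116/3)**3 = -9474296896/27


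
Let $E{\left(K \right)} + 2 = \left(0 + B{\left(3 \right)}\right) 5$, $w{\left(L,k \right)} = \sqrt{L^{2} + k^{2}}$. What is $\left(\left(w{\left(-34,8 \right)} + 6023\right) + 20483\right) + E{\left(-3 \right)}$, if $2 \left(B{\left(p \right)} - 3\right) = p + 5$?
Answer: $26539 + 2 \sqrt{305} \approx 26574.0$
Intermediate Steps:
$B{\left(p \right)} = \frac{11}{2} + \frac{p}{2}$ ($B{\left(p \right)} = 3 + \frac{p + 5}{2} = 3 + \frac{5 + p}{2} = 3 + \left(\frac{5}{2} + \frac{p}{2}\right) = \frac{11}{2} + \frac{p}{2}$)
$E{\left(K \right)} = 33$ ($E{\left(K \right)} = -2 + \left(0 + \left(\frac{11}{2} + \frac{1}{2} \cdot 3\right)\right) 5 = -2 + \left(0 + \left(\frac{11}{2} + \frac{3}{2}\right)\right) 5 = -2 + \left(0 + 7\right) 5 = -2 + 7 \cdot 5 = -2 + 35 = 33$)
$\left(\left(w{\left(-34,8 \right)} + 6023\right) + 20483\right) + E{\left(-3 \right)} = \left(\left(\sqrt{\left(-34\right)^{2} + 8^{2}} + 6023\right) + 20483\right) + 33 = \left(\left(\sqrt{1156 + 64} + 6023\right) + 20483\right) + 33 = \left(\left(\sqrt{1220} + 6023\right) + 20483\right) + 33 = \left(\left(2 \sqrt{305} + 6023\right) + 20483\right) + 33 = \left(\left(6023 + 2 \sqrt{305}\right) + 20483\right) + 33 = \left(26506 + 2 \sqrt{305}\right) + 33 = 26539 + 2 \sqrt{305}$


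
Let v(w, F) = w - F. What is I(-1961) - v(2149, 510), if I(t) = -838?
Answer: -2477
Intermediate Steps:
I(-1961) - v(2149, 510) = -838 - (2149 - 1*510) = -838 - (2149 - 510) = -838 - 1*1639 = -838 - 1639 = -2477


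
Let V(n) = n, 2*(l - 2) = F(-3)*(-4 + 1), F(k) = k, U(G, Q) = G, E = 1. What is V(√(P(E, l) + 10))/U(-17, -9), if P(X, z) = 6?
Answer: -4/17 ≈ -0.23529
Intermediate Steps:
l = 13/2 (l = 2 + (-3*(-4 + 1))/2 = 2 + (-3*(-3))/2 = 2 + (½)*9 = 2 + 9/2 = 13/2 ≈ 6.5000)
V(√(P(E, l) + 10))/U(-17, -9) = √(6 + 10)/(-17) = √16*(-1/17) = 4*(-1/17) = -4/17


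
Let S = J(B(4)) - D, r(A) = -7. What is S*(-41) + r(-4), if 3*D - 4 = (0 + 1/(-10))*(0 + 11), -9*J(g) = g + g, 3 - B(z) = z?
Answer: 2117/90 ≈ 23.522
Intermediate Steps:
B(z) = 3 - z
J(g) = -2*g/9 (J(g) = -(g + g)/9 = -2*g/9)
D = 29/30 (D = 4/3 + ((0 + 1/(-10))*(0 + 11))/3 = 4/3 + ((0 - ⅒)*11)/3 = 4/3 + (-⅒*11)/3 = 4/3 + (⅓)*(-11/10) = 4/3 - 11/30 = 29/30 ≈ 0.96667)
S = -67/90 (S = -2*(3 - 1*4)/9 - 1*29/30 = -2*(3 - 4)/9 - 29/30 = -2/9*(-1) - 29/30 = 2/9 - 29/30 = -67/90 ≈ -0.74444)
S*(-41) + r(-4) = -67/90*(-41) - 7 = 2747/90 - 7 = 2117/90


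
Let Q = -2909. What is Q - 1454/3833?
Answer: -11151651/3833 ≈ -2909.4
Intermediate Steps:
Q - 1454/3833 = -2909 - 1454/3833 = -11151651/3833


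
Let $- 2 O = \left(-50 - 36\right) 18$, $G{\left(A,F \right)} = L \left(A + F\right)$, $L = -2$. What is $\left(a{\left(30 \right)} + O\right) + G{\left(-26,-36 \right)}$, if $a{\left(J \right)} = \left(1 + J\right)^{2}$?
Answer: $1859$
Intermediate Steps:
$G{\left(A,F \right)} = - 2 A - 2 F$ ($G{\left(A,F \right)} = - 2 \left(A + F\right) = - 2 A - 2 F$)
$O = 774$ ($O = - \frac{\left(-50 - 36\right) 18}{2} = - \frac{\left(-86\right) 18}{2} = \left(- \frac{1}{2}\right) \left(-1548\right) = 774$)
$\left(a{\left(30 \right)} + O\right) + G{\left(-26,-36 \right)} = \left(\left(1 + 30\right)^{2} + 774\right) - -124 = \left(31^{2} + 774\right) + \left(52 + 72\right) = \left(961 + 774\right) + 124 = 1735 + 124 = 1859$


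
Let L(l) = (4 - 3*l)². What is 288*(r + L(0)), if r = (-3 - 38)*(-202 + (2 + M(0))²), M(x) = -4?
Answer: 2342592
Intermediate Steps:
r = 8118 (r = (-3 - 38)*(-202 + (2 - 4)²) = -41*(-202 + (-2)²) = -41*(-202 + 4) = -41*(-198) = 8118)
288*(r + L(0)) = 288*(8118 + (-4 + 3*0)²) = 288*(8118 + (-4 + 0)²) = 288*(8118 + (-4)²) = 288*(8118 + 16) = 288*8134 = 2342592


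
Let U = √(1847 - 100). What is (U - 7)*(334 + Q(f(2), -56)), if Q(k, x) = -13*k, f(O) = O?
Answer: -2156 + 308*√1747 ≈ 10718.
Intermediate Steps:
U = √1747 ≈ 41.797
(U - 7)*(334 + Q(f(2), -56)) = (√1747 - 7)*(334 - 13*2) = (-7 + √1747)*(334 - 26) = (-7 + √1747)*308 = -2156 + 308*√1747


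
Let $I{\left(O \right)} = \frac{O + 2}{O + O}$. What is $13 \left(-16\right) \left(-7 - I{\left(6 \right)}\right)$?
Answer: $\frac{4784}{3} \approx 1594.7$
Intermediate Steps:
$I{\left(O \right)} = \frac{2 + O}{2 O}$
$13 \left(-16\right) \left(-7 - I{\left(6 \right)}\right) = 13 \left(-16\right) \left(-7 - \frac{2 + 6}{2 \cdot 6}\right) = - 208 \left(-7 - \frac{1}{2} \cdot \frac{1}{6} \cdot 8\right) = - 208 \left(-7 - \frac{2}{3}\right) = \left(-208\right) \left(- \frac{23}{3}\right) = \frac{4784}{3}$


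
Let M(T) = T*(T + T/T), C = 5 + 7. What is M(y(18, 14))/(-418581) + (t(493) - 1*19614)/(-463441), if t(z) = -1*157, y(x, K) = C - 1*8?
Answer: 8266496131/193987597221 ≈ 0.042614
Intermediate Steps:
C = 12
y(x, K) = 4 (y(x, K) = 12 - 1*8 = 12 - 8 = 4)
t(z) = -157
M(T) = T*(1 + T) (M(T) = T*(T + 1) = T*(1 + T))
M(y(18, 14))/(-418581) + (t(493) - 1*19614)/(-463441) = (4*(1 + 4))/(-418581) + (-157 - 1*19614)/(-463441) = (4*5)*(-1/418581) + (-157 - 19614)*(-1/463441) = 20*(-1/418581) - 19771*(-1/463441) = -20/418581 + 19771/463441 = 8266496131/193987597221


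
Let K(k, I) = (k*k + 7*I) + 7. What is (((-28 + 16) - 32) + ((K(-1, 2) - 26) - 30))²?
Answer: 6084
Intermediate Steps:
K(k, I) = 7 + k² + 7*I (K(k, I) = (k² + 7*I) + 7 = 7 + k² + 7*I)
(((-28 + 16) - 32) + ((K(-1, 2) - 26) - 30))² = (((-28 + 16) - 32) + (((7 + (-1)² + 7*2) - 26) - 30))² = ((-12 - 32) + (((7 + 1 + 14) - 26) - 30))² = (-44 + ((22 - 26) - 30))² = (-44 + (-4 - 30))² = (-44 - 34)² = (-78)² = 6084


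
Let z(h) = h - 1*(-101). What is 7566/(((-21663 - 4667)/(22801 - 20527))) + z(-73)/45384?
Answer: -97604349377/149370090 ≈ -653.44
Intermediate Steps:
z(h) = 101 + h (z(h) = h + 101 = 101 + h)
7566/(((-21663 - 4667)/(22801 - 20527))) + z(-73)/45384 = 7566/(((-21663 - 4667)/(22801 - 20527))) + (101 - 73)/45384 = 7566/((-26330/2274)) + 28*(1/45384) = 7566/((-26330*1/2274)) + 7/11346 = 7566/(-13165/1137) + 7/11346 = 7566*(-1137/13165) + 7/11346 = -8602542/13165 + 7/11346 = -97604349377/149370090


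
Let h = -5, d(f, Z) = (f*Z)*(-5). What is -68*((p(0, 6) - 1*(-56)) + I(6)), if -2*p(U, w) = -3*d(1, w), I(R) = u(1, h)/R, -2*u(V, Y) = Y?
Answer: -2329/3 ≈ -776.33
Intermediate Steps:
d(f, Z) = -5*Z*f (d(f, Z) = (Z*f)*(-5) = -5*Z*f)
u(V, Y) = -Y/2
I(R) = 5/(2*R) (I(R) = (-½*(-5))/R = 5/(2*R))
p(U, w) = -15*w/2 (p(U, w) = -(-3)*(-5*w*1)/2 = -(-3)*(-5*w)/2 = -15*w/2)
-68*((p(0, 6) - 1*(-56)) + I(6)) = -68*((-15/2*6 - 1*(-56)) + (5/2)/6) = -68*((-45 + 56) + (5/2)*(⅙)) = -68*(11 + 5/12) = -68*137/12 = -2329/3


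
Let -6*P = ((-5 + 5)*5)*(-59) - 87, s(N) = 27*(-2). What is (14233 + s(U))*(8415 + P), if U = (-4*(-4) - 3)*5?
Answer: 239043761/2 ≈ 1.1952e+8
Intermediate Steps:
U = 65 (U = (16 - 3)*5 = 13*5 = 65)
s(N) = -54
P = 29/2 (P = -(((-5 + 5)*5)*(-59) - 87)/6 = -((0*5)*(-59) - 87)/6 = -(0*(-59) - 87)/6 = -(0 - 87)/6 = -⅙*(-87) = 29/2 ≈ 14.500)
(14233 + s(U))*(8415 + P) = (14233 - 54)*(8415 + 29/2) = 14179*(16859/2) = 239043761/2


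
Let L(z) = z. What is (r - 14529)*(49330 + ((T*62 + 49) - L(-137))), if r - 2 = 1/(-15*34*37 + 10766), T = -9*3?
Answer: -2816142998089/4052 ≈ -6.9500e+8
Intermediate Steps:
T = -27
r = 16207/8104 (r = 2 + 1/(-15*34*37 + 10766) = 2 + 1/(-510*37 + 10766) = 2 + 1/(-18870 + 10766) = 2 + 1/(-8104) = 2 - 1/8104 = 16207/8104 ≈ 1.9999)
(r - 14529)*(49330 + ((T*62 + 49) - L(-137))) = (16207/8104 - 14529)*(49330 + ((-27*62 + 49) - 1*(-137))) = -117726809*(49330 + ((-1674 + 49) + 137))/8104 = -117726809*(49330 + (-1625 + 137))/8104 = -117726809*(49330 - 1488)/8104 = -117726809/8104*47842 = -2816142998089/4052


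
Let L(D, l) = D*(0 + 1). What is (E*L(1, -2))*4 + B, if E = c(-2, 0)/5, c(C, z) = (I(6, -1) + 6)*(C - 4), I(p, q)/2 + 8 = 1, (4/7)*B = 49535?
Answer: 1734493/20 ≈ 86725.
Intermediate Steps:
B = 346745/4 (B = (7/4)*49535 = 346745/4 ≈ 86686.)
I(p, q) = -14 (I(p, q) = -16 + 2*1 = -16 + 2 = -14)
L(D, l) = D (L(D, l) = D*1 = D)
c(C, z) = 32 - 8*C (c(C, z) = (-14 + 6)*(C - 4) = -8*(-4 + C) = 32 - 8*C)
E = 48/5 (E = (32 - 8*(-2))/5 = (32 + 16)*(⅕) = 48*(⅕) = 48/5 ≈ 9.6000)
(E*L(1, -2))*4 + B = ((48/5)*1)*4 + 346745/4 = (48/5)*4 + 346745/4 = 192/5 + 346745/4 = 1734493/20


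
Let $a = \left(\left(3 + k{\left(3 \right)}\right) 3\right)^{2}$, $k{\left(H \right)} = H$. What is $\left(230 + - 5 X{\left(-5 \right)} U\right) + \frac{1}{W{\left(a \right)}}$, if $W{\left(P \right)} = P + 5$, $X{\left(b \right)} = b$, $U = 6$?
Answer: $\frac{125021}{329} \approx 380.0$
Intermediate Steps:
$a = 324$ ($a = \left(\left(3 + 3\right) 3\right)^{2} = \left(6 \cdot 3\right)^{2} = 18^{2} = 324$)
$W{\left(P \right)} = 5 + P$
$\left(230 + - 5 X{\left(-5 \right)} U\right) + \frac{1}{W{\left(a \right)}} = \left(230 + \left(-5\right) \left(-5\right) 6\right) + \frac{1}{5 + 324} = \left(230 + 25 \cdot 6\right) + \frac{1}{329} = \left(230 + 150\right) + \frac{1}{329} = 380 + \frac{1}{329} = \frac{125021}{329}$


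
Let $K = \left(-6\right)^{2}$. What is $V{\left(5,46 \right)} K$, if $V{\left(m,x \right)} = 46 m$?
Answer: $8280$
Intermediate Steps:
$K = 36$
$V{\left(5,46 \right)} K = 46 \cdot 5 \cdot 36 = 230 \cdot 36 = 8280$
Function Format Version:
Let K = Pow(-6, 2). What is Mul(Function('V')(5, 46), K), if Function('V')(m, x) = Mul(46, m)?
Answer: 8280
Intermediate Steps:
K = 36
Mul(Function('V')(5, 46), K) = Mul(Mul(46, 5), 36) = Mul(230, 36) = 8280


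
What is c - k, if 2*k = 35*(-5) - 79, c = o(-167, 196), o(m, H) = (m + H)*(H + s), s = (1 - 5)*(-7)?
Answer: 6623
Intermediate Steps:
s = 28 (s = -4*(-7) = 28)
o(m, H) = (28 + H)*(H + m) (o(m, H) = (m + H)*(H + 28) = (H + m)*(28 + H) = (28 + H)*(H + m))
c = 6496 (c = 196**2 + 28*196 + 28*(-167) + 196*(-167) = 38416 + 5488 - 4676 - 32732 = 6496)
k = -127 (k = (35*(-5) - 79)/2 = (-175 - 79)/2 = (1/2)*(-254) = -127)
c - k = 6496 - 1*(-127) = 6496 + 127 = 6623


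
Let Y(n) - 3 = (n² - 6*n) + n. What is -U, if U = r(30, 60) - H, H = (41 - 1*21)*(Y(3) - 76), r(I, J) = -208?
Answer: -1372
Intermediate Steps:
Y(n) = 3 + n² - 5*n (Y(n) = 3 + ((n² - 6*n) + n) = 3 + (n² - 5*n) = 3 + n² - 5*n)
H = -1580 (H = (41 - 1*21)*((3 + 3² - 5*3) - 76) = (41 - 21)*((3 + 9 - 15) - 76) = 20*(-3 - 76) = 20*(-79) = -1580)
U = 1372 (U = -208 - 1*(-1580) = -208 + 1580 = 1372)
-U = -1*1372 = -1372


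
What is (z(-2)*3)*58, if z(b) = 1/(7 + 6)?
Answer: 174/13 ≈ 13.385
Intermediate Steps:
z(b) = 1/13
(z(-2)*3)*58 = ((1/13)*3)*58 = (3/13)*58 = 174/13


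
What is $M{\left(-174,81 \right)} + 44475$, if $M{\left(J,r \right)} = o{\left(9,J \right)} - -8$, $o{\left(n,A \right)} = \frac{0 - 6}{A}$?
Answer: $\frac{1290008}{29} \approx 44483.0$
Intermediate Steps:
$o{\left(n,A \right)} = - \frac{6}{A}$ ($o{\left(n,A \right)} = \frac{0 - 6}{A} = - \frac{6}{A}$)
$M{\left(J,r \right)} = 8 - \frac{6}{J}$ ($M{\left(J,r \right)} = - \frac{6}{J} - -8 = - \frac{6}{J} + 8 = 8 - \frac{6}{J}$)
$M{\left(-174,81 \right)} + 44475 = \left(8 - \frac{6}{-174}\right) + 44475 = \left(8 - - \frac{1}{29}\right) + 44475 = \left(8 + \frac{1}{29}\right) + 44475 = \frac{233}{29} + 44475 = \frac{1290008}{29}$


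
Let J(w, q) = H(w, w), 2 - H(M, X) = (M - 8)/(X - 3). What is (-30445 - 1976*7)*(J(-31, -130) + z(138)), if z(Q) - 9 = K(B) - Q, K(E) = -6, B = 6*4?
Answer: 201947397/34 ≈ 5.9396e+6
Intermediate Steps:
H(M, X) = 2 - (-8 + M)/(-3 + X) (H(M, X) = 2 - (M - 8)/(X - 3) = 2 - (-8 + M)/(-3 + X))
B = 24
J(w, q) = (2 + w)/(-3 + w) (J(w, q) = (2 - w + 2*w)/(-3 + w) = (2 + w)/(-3 + w))
z(Q) = 3 - Q (z(Q) = 9 + (-6 - Q) = 3 - Q)
(-30445 - 1976*7)*(J(-31, -130) + z(138)) = (-30445 - 1976*7)*((2 - 31)/(-3 - 31) + (3 - 1*138)) = (-30445 - 13832)*(-29/(-34) + (3 - 138)) = -44277*(-1/34*(-29) - 135) = -44277*(29/34 - 135) = -44277*(-4561/34) = 201947397/34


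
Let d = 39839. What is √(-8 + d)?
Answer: √39831 ≈ 199.58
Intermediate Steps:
√(-8 + d) = √(-8 + 39839) = √39831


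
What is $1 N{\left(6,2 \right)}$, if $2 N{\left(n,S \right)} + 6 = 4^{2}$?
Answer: $5$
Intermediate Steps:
$N{\left(n,S \right)} = 5$ ($N{\left(n,S \right)} = -3 + \frac{4^{2}}{2} = -3 + \frac{1}{2} \cdot 16 = -3 + 8 = 5$)
$1 N{\left(6,2 \right)} = 1 \cdot 5 = 5$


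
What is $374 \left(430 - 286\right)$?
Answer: $53856$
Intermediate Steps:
$374 \left(430 - 286\right) = 374 \cdot 144 = 53856$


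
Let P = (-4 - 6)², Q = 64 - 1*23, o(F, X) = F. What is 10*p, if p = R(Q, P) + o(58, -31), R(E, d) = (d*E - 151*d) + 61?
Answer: -108810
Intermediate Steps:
Q = 41 (Q = 64 - 23 = 41)
P = 100 (P = (-10)² = 100)
R(E, d) = 61 - 151*d + E*d (R(E, d) = (E*d - 151*d) + 61 = (-151*d + E*d) + 61 = 61 - 151*d + E*d)
p = -10881 (p = (61 - 151*100 + 41*100) + 58 = (61 - 15100 + 4100) + 58 = -10939 + 58 = -10881)
10*p = 10*(-10881) = -108810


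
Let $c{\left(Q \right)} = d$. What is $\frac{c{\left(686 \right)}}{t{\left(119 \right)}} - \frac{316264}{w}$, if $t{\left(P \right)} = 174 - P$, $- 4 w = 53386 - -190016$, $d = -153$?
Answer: $\frac{16168787}{6693555} \approx 2.4156$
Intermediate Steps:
$w = - \frac{121701}{2}$ ($w = - \frac{53386 - -190016}{4} = - \frac{53386 + 190016}{4} = \left(- \frac{1}{4}\right) 243402 = - \frac{121701}{2} \approx -60851.0$)
$c{\left(Q \right)} = -153$
$\frac{c{\left(686 \right)}}{t{\left(119 \right)}} - \frac{316264}{w} = - \frac{153}{174 - 119} - \frac{316264}{- \frac{121701}{2}} = - \frac{153}{174 - 119} - - \frac{632528}{121701} = - \frac{153}{55} + \frac{632528}{121701} = \frac{16168787}{6693555}$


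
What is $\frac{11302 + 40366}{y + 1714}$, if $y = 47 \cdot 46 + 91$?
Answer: $\frac{51668}{3967} \approx 13.024$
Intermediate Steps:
$y = 2253$ ($y = 2162 + 91 = 2253$)
$\frac{11302 + 40366}{y + 1714} = \frac{11302 + 40366}{2253 + 1714} = \frac{51668}{3967}$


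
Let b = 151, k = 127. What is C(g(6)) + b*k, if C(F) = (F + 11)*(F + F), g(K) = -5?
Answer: 19117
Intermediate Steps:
C(F) = 2*F*(11 + F) (C(F) = (11 + F)*(2*F) = 2*F*(11 + F))
C(g(6)) + b*k = 2*(-5)*(11 - 5) + 151*127 = 2*(-5)*6 + 19177 = -60 + 19177 = 19117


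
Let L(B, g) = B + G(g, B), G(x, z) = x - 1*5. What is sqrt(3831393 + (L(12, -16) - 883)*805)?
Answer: sqrt(3113333) ≈ 1764.5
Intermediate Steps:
G(x, z) = -5 + x (G(x, z) = x - 5 = -5 + x)
L(B, g) = -5 + B + g (L(B, g) = B + (-5 + g) = -5 + B + g)
sqrt(3831393 + (L(12, -16) - 883)*805) = sqrt(3831393 + ((-5 + 12 - 16) - 883)*805) = sqrt(3831393 + (-9 - 883)*805) = sqrt(3831393 - 892*805) = sqrt(3831393 - 718060) = sqrt(3113333)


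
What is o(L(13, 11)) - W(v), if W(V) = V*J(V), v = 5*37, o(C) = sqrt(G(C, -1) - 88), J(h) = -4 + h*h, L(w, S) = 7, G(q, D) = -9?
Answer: -6330885 + I*sqrt(97) ≈ -6.3309e+6 + 9.8489*I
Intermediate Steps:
J(h) = -4 + h**2
o(C) = I*sqrt(97) (o(C) = sqrt(-9 - 88) = sqrt(-97) = I*sqrt(97))
v = 185
W(V) = V*(-4 + V**2)
o(L(13, 11)) - W(v) = I*sqrt(97) - 185*(-4 + 185**2) = I*sqrt(97) - 185*(-4 + 34225) = I*sqrt(97) - 185*34221 = I*sqrt(97) - 1*6330885 = I*sqrt(97) - 6330885 = -6330885 + I*sqrt(97)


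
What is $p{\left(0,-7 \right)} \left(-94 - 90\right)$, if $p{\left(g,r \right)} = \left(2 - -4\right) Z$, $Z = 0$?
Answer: $0$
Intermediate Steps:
$p{\left(g,r \right)} = 0$ ($p{\left(g,r \right)} = \left(2 - -4\right) 0 = \left(2 + 4\right) 0 = 6 \cdot 0 = 0$)
$p{\left(0,-7 \right)} \left(-94 - 90\right) = 0 \left(-94 - 90\right) = 0 \left(-184\right) = 0$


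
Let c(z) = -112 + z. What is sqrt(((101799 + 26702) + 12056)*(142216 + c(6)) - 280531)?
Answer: sqrt(19974274739) ≈ 1.4133e+5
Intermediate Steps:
sqrt(((101799 + 26702) + 12056)*(142216 + c(6)) - 280531) = sqrt(((101799 + 26702) + 12056)*(142216 + (-112 + 6)) - 280531) = sqrt((128501 + 12056)*(142216 - 106) - 280531) = sqrt(140557*142110 - 280531) = sqrt(19974555270 - 280531) = sqrt(19974274739)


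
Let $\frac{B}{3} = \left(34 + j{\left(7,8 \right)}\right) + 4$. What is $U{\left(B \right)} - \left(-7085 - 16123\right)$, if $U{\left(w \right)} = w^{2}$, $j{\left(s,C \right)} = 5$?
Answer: $39849$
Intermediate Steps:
$B = 129$ ($B = 3 \left(\left(34 + 5\right) + 4\right) = 3 \left(39 + 4\right) = 3 \cdot 43 = 129$)
$U{\left(B \right)} - \left(-7085 - 16123\right) = 129^{2} - \left(-7085 - 16123\right) = 16641 - \left(-7085 - 16123\right) = 16641 - -23208 = 16641 + 23208 = 39849$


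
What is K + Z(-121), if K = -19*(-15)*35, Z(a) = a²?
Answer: 24616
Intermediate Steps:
K = 9975 (K = 285*35 = 9975)
K + Z(-121) = 9975 + (-121)² = 9975 + 14641 = 24616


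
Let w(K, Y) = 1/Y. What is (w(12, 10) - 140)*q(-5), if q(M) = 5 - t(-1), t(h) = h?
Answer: -4197/5 ≈ -839.40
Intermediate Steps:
q(M) = 6 (q(M) = 5 - 1*(-1) = 5 + 1 = 6)
(w(12, 10) - 140)*q(-5) = (1/10 - 140)*6 = (⅒ - 140)*6 = -1399/10*6 = -4197/5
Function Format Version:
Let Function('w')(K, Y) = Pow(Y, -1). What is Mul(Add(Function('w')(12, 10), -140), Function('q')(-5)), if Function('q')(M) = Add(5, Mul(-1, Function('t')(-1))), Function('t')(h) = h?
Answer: Rational(-4197, 5) ≈ -839.40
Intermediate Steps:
Function('q')(M) = 6 (Function('q')(M) = Add(5, Mul(-1, -1)) = Add(5, 1) = 6)
Mul(Add(Function('w')(12, 10), -140), Function('q')(-5)) = Mul(Add(Pow(10, -1), -140), 6) = Mul(Add(Rational(1, 10), -140), 6) = Mul(Rational(-1399, 10), 6) = Rational(-4197, 5)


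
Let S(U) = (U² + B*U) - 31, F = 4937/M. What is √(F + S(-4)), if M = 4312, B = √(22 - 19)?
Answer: √(-1314346 - 379456*√3)/308 ≈ 4.5589*I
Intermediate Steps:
B = √3 ≈ 1.7320
F = 4937/4312 ≈ 1.1449
S(U) = -31 + U² + U*√3 (S(U) = (U² + √3*U) - 31 = (U² + U*√3) - 31 = -31 + U² + U*√3)
√(F + S(-4)) = √(4937/4312 + (-31 + (-4)² - 4*√3)) = √(4937/4312 + (-31 + 16 - 4*√3)) = √(4937/4312 + (-15 - 4*√3)) = √(-59743/4312 - 4*√3)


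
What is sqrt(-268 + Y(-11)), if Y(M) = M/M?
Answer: I*sqrt(267) ≈ 16.34*I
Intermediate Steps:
Y(M) = 1
sqrt(-268 + Y(-11)) = sqrt(-268 + 1) = sqrt(-267) = I*sqrt(267)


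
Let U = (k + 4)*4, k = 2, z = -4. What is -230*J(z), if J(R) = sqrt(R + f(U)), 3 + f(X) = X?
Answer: -230*sqrt(17) ≈ -948.31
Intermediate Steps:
U = 24 (U = (2 + 4)*4 = 6*4 = 24)
f(X) = -3 + X
J(R) = sqrt(21 + R) (J(R) = sqrt(R + (-3 + 24)) = sqrt(R + 21) = sqrt(21 + R))
-230*J(z) = -230*sqrt(21 - 4) = -230*sqrt(17)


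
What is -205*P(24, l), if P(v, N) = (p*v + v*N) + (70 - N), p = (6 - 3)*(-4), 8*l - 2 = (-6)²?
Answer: 89175/4 ≈ 22294.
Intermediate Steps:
l = 19/4 (l = ¼ + (⅛)*(-6)² = ¼ + (⅛)*36 = ¼ + 9/2 = 19/4 ≈ 4.7500)
p = -12 (p = 3*(-4) = -12)
P(v, N) = 70 - N - 12*v + N*v (P(v, N) = (-12*v + v*N) + (70 - N) = (-12*v + N*v) + (70 - N) = 70 - N - 12*v + N*v)
-205*P(24, l) = -205*(70 - 1*19/4 - 12*24 + (19/4)*24) = -205*(70 - 19/4 - 288 + 114) = -205*(-435/4) = 89175/4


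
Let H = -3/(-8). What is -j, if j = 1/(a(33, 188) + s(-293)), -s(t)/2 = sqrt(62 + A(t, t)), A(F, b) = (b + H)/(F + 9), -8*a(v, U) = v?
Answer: -6248/356107 + 16*sqrt(20335110)/1068321 ≈ 0.049992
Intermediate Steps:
H = 3/8 (H = -3*(-1/8) = 3/8 ≈ 0.37500)
a(v, U) = -v/8
A(F, b) = (3/8 + b)/(9 + F) (A(F, b) = (b + 3/8)/(F + 9) = (3/8 + b)/(9 + F))
s(t) = -2*sqrt(62 + (3/8 + t)/(9 + t))
j = 1/(-33/8 - sqrt(20335110)/284) (j = 1/(-1/8*33 - sqrt(6)*sqrt((1489 + 168*(-293))/(9 - 293))/2) = 1/(-33/8 - sqrt(6)*sqrt((1489 - 49224)/(-284))/2) = 1/(-33/8 - sqrt(6)*sqrt(-1/284*(-47735))/2) = 1/(-33/8 - sqrt(6)*sqrt(47735/284)/2) = 1/(-33/8 - sqrt(6)*sqrt(3389185)/142/2) = 1/(-33/8 - sqrt(20335110)/284) ≈ -0.049992)
-j = -(6248/356107 - 16*sqrt(20335110)/1068321) = -6248/356107 + 16*sqrt(20335110)/1068321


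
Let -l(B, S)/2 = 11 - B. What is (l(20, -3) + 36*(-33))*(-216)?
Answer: 252720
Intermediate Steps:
l(B, S) = -22 + 2*B (l(B, S) = -2*(11 - B) = -22 + 2*B)
(l(20, -3) + 36*(-33))*(-216) = ((-22 + 2*20) + 36*(-33))*(-216) = ((-22 + 40) - 1188)*(-216) = (18 - 1188)*(-216) = -1170*(-216) = 252720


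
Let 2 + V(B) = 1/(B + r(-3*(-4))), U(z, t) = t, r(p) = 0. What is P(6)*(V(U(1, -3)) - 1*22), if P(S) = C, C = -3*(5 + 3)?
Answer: 584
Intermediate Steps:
C = -24 (C = -3*8 = -24)
V(B) = -2 + 1/B (V(B) = -2 + 1/(B + 0) = -2 + 1/B)
P(S) = -24
P(6)*(V(U(1, -3)) - 1*22) = -24*((-2 + 1/(-3)) - 1*22) = -24*((-2 - ⅓) - 22) = -24*(-7/3 - 22) = -24*(-73/3) = 584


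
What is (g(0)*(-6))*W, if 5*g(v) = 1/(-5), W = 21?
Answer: 126/25 ≈ 5.0400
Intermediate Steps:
g(v) = -1/25 (g(v) = (1/5)/(-5) = (1/5)*(-1/5) = -1/25)
(g(0)*(-6))*W = -1/25*(-6)*21 = (6/25)*21 = 126/25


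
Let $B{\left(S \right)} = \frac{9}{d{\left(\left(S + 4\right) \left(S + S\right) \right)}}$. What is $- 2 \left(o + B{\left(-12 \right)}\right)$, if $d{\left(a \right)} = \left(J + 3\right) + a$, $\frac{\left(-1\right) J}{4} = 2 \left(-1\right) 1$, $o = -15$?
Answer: $\frac{6072}{203} \approx 29.911$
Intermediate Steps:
$J = 8$ ($J = - 4 \cdot 2 \left(-1\right) 1 = - 4 \left(\left(-2\right) 1\right) = \left(-4\right) \left(-2\right) = 8$)
$d{\left(a \right)} = 11 + a$ ($d{\left(a \right)} = \left(8 + 3\right) + a = 11 + a$)
$B{\left(S \right)} = \frac{9}{11 + 2 S \left(4 + S\right)}$ ($B{\left(S \right)} = \frac{9}{11 + \left(S + 4\right) \left(S + S\right)} = \frac{9}{11 + \left(4 + S\right) 2 S} = \frac{9}{11 + 2 S \left(4 + S\right)}$)
$- 2 \left(o + B{\left(-12 \right)}\right) = - 2 \left(-15 + \frac{9}{11 + 2 \left(-12\right) \left(4 - 12\right)}\right) = - 2 \left(-15 + \frac{9}{11 + 2 \left(-12\right) \left(-8\right)}\right) = - 2 \left(-15 + \frac{9}{11 + 192}\right) = - 2 \left(-15 + \frac{9}{203}\right) = \left(-2\right) \left(- \frac{3036}{203}\right) = \frac{6072}{203}$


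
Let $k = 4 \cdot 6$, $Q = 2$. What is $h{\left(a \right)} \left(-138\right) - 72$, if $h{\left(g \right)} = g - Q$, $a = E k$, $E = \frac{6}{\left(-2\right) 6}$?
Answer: $1860$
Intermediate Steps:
$E = - \frac{1}{2}$ ($E = \frac{6}{-12} = 6 \left(- \frac{1}{12}\right) = - \frac{1}{2} \approx -0.5$)
$k = 24$
$a = -12$ ($a = \left(- \frac{1}{2}\right) 24 = -12$)
$h{\left(g \right)} = -2 + g$ ($h{\left(g \right)} = g - 2 = -2 + g$)
$h{\left(a \right)} \left(-138\right) - 72 = \left(-2 - 12\right) \left(-138\right) - 72 = \left(-14\right) \left(-138\right) - 72 = 1932 - 72 = 1860$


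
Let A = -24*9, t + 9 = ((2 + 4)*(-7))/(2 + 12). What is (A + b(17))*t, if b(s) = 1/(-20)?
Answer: 12963/5 ≈ 2592.6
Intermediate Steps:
b(s) = -1/20
t = -12 (t = -9 + ((2 + 4)*(-7))/(2 + 12) = -9 + (6*(-7))/14 = -9 - 42*1/14 = -9 - 3 = -12)
A = -216
(A + b(17))*t = (-216 - 1/20)*(-12) = -4321/20*(-12) = 12963/5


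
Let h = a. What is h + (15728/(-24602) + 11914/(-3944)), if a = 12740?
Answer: 308952682415/24257572 ≈ 12736.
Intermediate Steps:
h = 12740
h + (15728/(-24602) + 11914/(-3944)) = 12740 + (15728/(-24602) + 11914/(-3944)) = 12740 + (15728*(-1/24602) + 11914*(-1/3944)) = 12740 + (-7864/12301 - 5957/1972) = 12740 - 88784865/24257572 = 308952682415/24257572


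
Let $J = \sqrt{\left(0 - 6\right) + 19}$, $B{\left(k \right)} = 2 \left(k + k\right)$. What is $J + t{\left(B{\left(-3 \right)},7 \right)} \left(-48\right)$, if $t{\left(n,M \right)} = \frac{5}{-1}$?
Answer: $240 + \sqrt{13} \approx 243.61$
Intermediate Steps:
$B{\left(k \right)} = 4 k$ ($B{\left(k \right)} = 2 \cdot 2 k = 4 k$)
$t{\left(n,M \right)} = -5$ ($t{\left(n,M \right)} = 5 \left(-1\right) = -5$)
$J = \sqrt{13}$ ($J = \sqrt{-6 + 19} = \sqrt{13} \approx 3.6056$)
$J + t{\left(B{\left(-3 \right)},7 \right)} \left(-48\right) = \sqrt{13} - -240 = \sqrt{13} + 240 = 240 + \sqrt{13}$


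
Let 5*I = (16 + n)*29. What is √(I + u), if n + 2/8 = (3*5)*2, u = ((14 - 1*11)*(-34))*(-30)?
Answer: √332535/10 ≈ 57.666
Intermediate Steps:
u = 3060 (u = ((14 - 11)*(-34))*(-30) = (3*(-34))*(-30) = -102*(-30) = 3060)
n = 119/4 (n = -¼ + (3*5)*2 = -¼ + 15*2 = -¼ + 30 = 119/4 ≈ 29.750)
I = 5307/20 (I = ((16 + 119/4)*29)/5 = ((183/4)*29)/5 = (⅕)*(5307/4) = 5307/20 ≈ 265.35)
√(I + u) = √(5307/20 + 3060) = √(66507/20) = √332535/10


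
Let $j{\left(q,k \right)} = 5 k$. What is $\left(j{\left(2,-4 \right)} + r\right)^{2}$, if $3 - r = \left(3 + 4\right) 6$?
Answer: $3481$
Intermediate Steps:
$r = -39$ ($r = 3 - \left(3 + 4\right) 6 = 3 - 7 \cdot 6 = 3 - 42 = -39$)
$\left(j{\left(2,-4 \right)} + r\right)^{2} = \left(5 \left(-4\right) - 39\right)^{2} = \left(-20 - 39\right)^{2} = \left(-59\right)^{2} = 3481$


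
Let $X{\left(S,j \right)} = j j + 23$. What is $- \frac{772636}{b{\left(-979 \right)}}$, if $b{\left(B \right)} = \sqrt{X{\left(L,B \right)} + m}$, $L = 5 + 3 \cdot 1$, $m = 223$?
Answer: $- \frac{772636 \sqrt{958687}}{958687} \approx -789.11$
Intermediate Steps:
$L = 8$ ($L = 5 + 3 = 8$)
$X{\left(S,j \right)} = 23 + j^{2}$ ($X{\left(S,j \right)} = j^{2} + 23 = 23 + j^{2}$)
$b{\left(B \right)} = \sqrt{246 + B^{2}}$ ($b{\left(B \right)} = \sqrt{\left(23 + B^{2}\right) + 223} = \sqrt{246 + B^{2}}$)
$- \frac{772636}{b{\left(-979 \right)}} = - \frac{772636}{\sqrt{246 + \left(-979\right)^{2}}} = - \frac{772636}{\sqrt{246 + 958441}} = - \frac{772636}{\sqrt{958687}} = - 772636 \frac{\sqrt{958687}}{958687} = - \frac{772636 \sqrt{958687}}{958687}$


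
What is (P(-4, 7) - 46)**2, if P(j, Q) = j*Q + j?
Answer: 6084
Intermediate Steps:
P(j, Q) = j + Q*j (P(j, Q) = Q*j + j = j + Q*j)
(P(-4, 7) - 46)**2 = (-4*(1 + 7) - 46)**2 = (-4*8 - 46)**2 = (-32 - 46)**2 = (-78)**2 = 6084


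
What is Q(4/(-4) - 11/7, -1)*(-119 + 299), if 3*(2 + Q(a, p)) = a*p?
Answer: -1440/7 ≈ -205.71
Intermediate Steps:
Q(a, p) = -2 + a*p/3 (Q(a, p) = -2 + (a*p)/3 = -2 + a*p/3)
Q(4/(-4) - 11/7, -1)*(-119 + 299) = (-2 + (⅓)*(4/(-4) - 11/7)*(-1))*(-119 + 299) = (-2 + (⅓)*(4*(-¼) - 11*⅐)*(-1))*180 = (-2 + (⅓)*(-1 - 11/7)*(-1))*180 = (-2 + (⅓)*(-18/7)*(-1))*180 = (-2 + 6/7)*180 = -8/7*180 = -1440/7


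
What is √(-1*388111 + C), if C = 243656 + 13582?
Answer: I*√130873 ≈ 361.76*I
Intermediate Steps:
C = 257238
√(-1*388111 + C) = √(-1*388111 + 257238) = √(-388111 + 257238) = √(-130873) = I*√130873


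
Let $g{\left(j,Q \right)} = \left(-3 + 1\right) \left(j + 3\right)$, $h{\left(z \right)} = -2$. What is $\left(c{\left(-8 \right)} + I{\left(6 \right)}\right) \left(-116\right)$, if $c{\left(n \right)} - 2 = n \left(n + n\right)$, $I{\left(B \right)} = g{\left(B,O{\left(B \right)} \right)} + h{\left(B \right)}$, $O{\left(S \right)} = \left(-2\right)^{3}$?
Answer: $-12760$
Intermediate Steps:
$O{\left(S \right)} = -8$
$g{\left(j,Q \right)} = -6 - 2 j$ ($g{\left(j,Q \right)} = - 2 \left(3 + j\right) = -6 - 2 j$)
$I{\left(B \right)} = -8 - 2 B$ ($I{\left(B \right)} = \left(-6 - 2 B\right) - 2 = -8 - 2 B$)
$c{\left(n \right)} = 2 + 2 n^{2}$ ($c{\left(n \right)} = 2 + n \left(n + n\right) = 2 + n 2 n = 2 + 2 n^{2}$)
$\left(c{\left(-8 \right)} + I{\left(6 \right)}\right) \left(-116\right) = \left(\left(2 + 2 \left(-8\right)^{2}\right) - 20\right) \left(-116\right) = \left(\left(2 + 2 \cdot 64\right) - 20\right) \left(-116\right) = \left(\left(2 + 128\right) - 20\right) \left(-116\right) = \left(130 - 20\right) \left(-116\right) = 110 \left(-116\right) = -12760$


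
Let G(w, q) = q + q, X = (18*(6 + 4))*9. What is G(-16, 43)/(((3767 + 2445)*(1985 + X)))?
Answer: 43/11197130 ≈ 3.8403e-6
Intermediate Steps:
X = 1620 (X = (18*10)*9 = 180*9 = 1620)
G(w, q) = 2*q
G(-16, 43)/(((3767 + 2445)*(1985 + X))) = (2*43)/(((3767 + 2445)*(1985 + 1620))) = 86/((6212*3605)) = 86/22394260 = 86*(1/22394260) = 43/11197130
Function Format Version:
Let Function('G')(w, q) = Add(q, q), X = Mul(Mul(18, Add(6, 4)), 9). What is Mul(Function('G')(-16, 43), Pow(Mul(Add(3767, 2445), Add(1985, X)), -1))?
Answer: Rational(43, 11197130) ≈ 3.8403e-6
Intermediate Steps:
X = 1620 (X = Mul(Mul(18, 10), 9) = Mul(180, 9) = 1620)
Function('G')(w, q) = Mul(2, q)
Mul(Function('G')(-16, 43), Pow(Mul(Add(3767, 2445), Add(1985, X)), -1)) = Mul(Mul(2, 43), Pow(Mul(Add(3767, 2445), Add(1985, 1620)), -1)) = Mul(86, Pow(Mul(6212, 3605), -1)) = Mul(86, Pow(22394260, -1)) = Mul(86, Rational(1, 22394260)) = Rational(43, 11197130)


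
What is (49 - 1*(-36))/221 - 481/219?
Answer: -5158/2847 ≈ -1.8117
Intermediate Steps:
(49 - 1*(-36))/221 - 481/219 = (49 + 36)*(1/221) - 481*1/219 = 85*(1/221) - 481/219 = 5/13 - 481/219 = -5158/2847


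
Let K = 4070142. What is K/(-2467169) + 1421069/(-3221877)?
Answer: -874711277905/418363950327 ≈ -2.0908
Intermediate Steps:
K/(-2467169) + 1421069/(-3221877) = 4070142/(-2467169) + 1421069/(-3221877) = 4070142*(-1/2467169) + 1421069*(-1/3221877) = -214218/129851 - 1421069/3221877 = -874711277905/418363950327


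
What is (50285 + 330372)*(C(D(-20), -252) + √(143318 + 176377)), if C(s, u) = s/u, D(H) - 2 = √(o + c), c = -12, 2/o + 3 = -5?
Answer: -380657/126 + 380657*√319695 - 380657*I/72 ≈ 2.1523e+8 - 5286.9*I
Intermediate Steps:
o = -¼ (o = 2/(-3 - 5) = 2/(-8) = 2*(-⅛) = -¼ ≈ -0.25000)
D(H) = 2 + 7*I/2 (D(H) = 2 + √(-¼ - 12) = 2 + √(-49/4) = 2 + 7*I/2)
(50285 + 330372)*(C(D(-20), -252) + √(143318 + 176377)) = (50285 + 330372)*((2 + 7*I/2)/(-252) + √(143318 + 176377)) = 380657*((2 + 7*I/2)*(-1/252) + √319695) = 380657*((-1/126 - I/72) + √319695) = 380657*(-1/126 + √319695 - I/72) = -380657/126 + 380657*√319695 - 380657*I/72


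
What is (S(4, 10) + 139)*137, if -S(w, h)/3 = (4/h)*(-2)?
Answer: 96859/5 ≈ 19372.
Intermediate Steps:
S(w, h) = 24/h (S(w, h) = -3*4/h*(-2) = -(-24)/h = 24/h)
(S(4, 10) + 139)*137 = (24/10 + 139)*137 = (24*(1/10) + 139)*137 = (12/5 + 139)*137 = (707/5)*137 = 96859/5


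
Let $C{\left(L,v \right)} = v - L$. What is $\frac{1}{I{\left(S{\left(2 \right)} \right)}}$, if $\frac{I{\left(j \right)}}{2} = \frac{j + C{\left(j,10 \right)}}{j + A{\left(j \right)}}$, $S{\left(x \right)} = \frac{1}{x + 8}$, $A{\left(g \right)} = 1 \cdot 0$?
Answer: $\frac{1}{200} \approx 0.005$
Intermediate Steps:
$A{\left(g \right)} = 0$
$S{\left(x \right)} = \frac{1}{8 + x}$
$I{\left(j \right)} = \frac{20}{j}$ ($I{\left(j \right)} = 2 \frac{j - \left(-10 + j\right)}{j + 0} = 2 \frac{10}{j} = \frac{20}{j}$)
$\frac{1}{I{\left(S{\left(2 \right)} \right)}} = \frac{1}{20 \frac{1}{\frac{1}{8 + 2}}} = \frac{1}{20 \frac{1}{\frac{1}{10}}} = \frac{1}{20 \cdot 10} = \frac{1}{200}$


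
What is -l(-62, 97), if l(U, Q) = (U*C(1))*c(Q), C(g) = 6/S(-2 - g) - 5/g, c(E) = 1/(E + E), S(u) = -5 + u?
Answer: -713/388 ≈ -1.8376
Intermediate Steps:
c(E) = 1/(2*E)
C(g) = -5/g + 6/(-7 - g) (C(g) = 6/(-5 + (-2 - g)) - 5/g = 6/(-7 - g) - 5/g = -5/g + 6/(-7 - g))
l(U, Q) = -23*U/(8*Q) (l(U, Q) = (U*((-35 - 11*1)/(1*(7 + 1))))*(1/(2*Q)) = (U*(1*(-35 - 11)/8))*(1/(2*Q)) = (U*(1*(1/8)*(-46)))*(1/(2*Q)) = (U*(-23/4))*(1/(2*Q)) = (-23*U/4)*(1/(2*Q)) = -23*U/(8*Q))
-l(-62, 97) = -(-23)*(-62)/(8*97) = -1*713/388 = -713/388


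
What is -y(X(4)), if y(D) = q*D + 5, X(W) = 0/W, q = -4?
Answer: -5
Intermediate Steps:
X(W) = 0
y(D) = 5 - 4*D (y(D) = -4*D + 5 = 5 - 4*D)
-y(X(4)) = -(5 - 4*0) = -(5 + 0) = -1*5 = -5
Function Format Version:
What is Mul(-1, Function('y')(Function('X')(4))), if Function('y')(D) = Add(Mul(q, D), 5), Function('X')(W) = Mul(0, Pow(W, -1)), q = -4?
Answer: -5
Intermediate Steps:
Function('X')(W) = 0
Function('y')(D) = Add(5, Mul(-4, D)) (Function('y')(D) = Add(Mul(-4, D), 5) = Add(5, Mul(-4, D)))
Mul(-1, Function('y')(Function('X')(4))) = Mul(-1, Add(5, Mul(-4, 0))) = Mul(-1, Add(5, 0)) = Mul(-1, 5) = -5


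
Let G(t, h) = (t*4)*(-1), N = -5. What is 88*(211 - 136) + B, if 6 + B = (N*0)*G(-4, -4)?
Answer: 6594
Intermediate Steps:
G(t, h) = -4*t (G(t, h) = (4*t)*(-1) = -4*t)
B = -6 (B = -6 + (-5*0)*(-4*(-4)) = -6 + 0*16 = -6 + 0 = -6)
88*(211 - 136) + B = 88*(211 - 136) - 6 = 88*75 - 6 = 6600 - 6 = 6594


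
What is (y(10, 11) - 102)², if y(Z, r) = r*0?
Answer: 10404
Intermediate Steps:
y(Z, r) = 0
(y(10, 11) - 102)² = (0 - 102)² = (-102)² = 10404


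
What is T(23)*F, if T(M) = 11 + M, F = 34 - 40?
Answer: -204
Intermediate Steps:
F = -6
T(23)*F = (11 + 23)*(-6) = 34*(-6) = -204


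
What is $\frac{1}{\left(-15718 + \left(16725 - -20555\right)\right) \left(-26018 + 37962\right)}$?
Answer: $\frac{1}{257536528} \approx 3.8829 \cdot 10^{-9}$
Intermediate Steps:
$\frac{1}{\left(-15718 + \left(16725 - -20555\right)\right) \left(-26018 + 37962\right)} = \frac{1}{\left(-15718 + \left(16725 + 20555\right)\right) 11944} = \frac{1}{\left(-15718 + 37280\right) 11944} = \frac{1}{21562 \cdot 11944} = \frac{1}{257536528}$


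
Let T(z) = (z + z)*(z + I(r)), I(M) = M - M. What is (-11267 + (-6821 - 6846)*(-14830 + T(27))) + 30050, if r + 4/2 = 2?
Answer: 182773907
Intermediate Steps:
r = 0 (r = -2 + 2 = 0)
I(M) = 0
T(z) = 2*z**2 (T(z) = (z + z)*(z + 0) = (2*z)*z = 2*z**2)
(-11267 + (-6821 - 6846)*(-14830 + T(27))) + 30050 = (-11267 + (-6821 - 6846)*(-14830 + 2*27**2)) + 30050 = (-11267 - 13667*(-14830 + 2*729)) + 30050 = (-11267 - 13667*(-14830 + 1458)) + 30050 = (-11267 - 13667*(-13372)) + 30050 = (-11267 + 182755124) + 30050 = 182743857 + 30050 = 182773907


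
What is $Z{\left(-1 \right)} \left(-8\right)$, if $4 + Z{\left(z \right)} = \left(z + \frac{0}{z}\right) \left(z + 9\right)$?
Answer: $96$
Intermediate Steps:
$Z{\left(z \right)} = -4 + z \left(9 + z\right)$ ($Z{\left(z \right)} = -4 + \left(z + \frac{0}{z}\right) \left(z + 9\right) = -4 + \left(z + 0\right) \left(9 + z\right) = -4 + z \left(9 + z\right)$)
$Z{\left(-1 \right)} \left(-8\right) = \left(-4 + \left(-1\right)^{2} + 9 \left(-1\right)\right) \left(-8\right) = \left(-4 + 1 - 9\right) \left(-8\right) = \left(-12\right) \left(-8\right) = 96$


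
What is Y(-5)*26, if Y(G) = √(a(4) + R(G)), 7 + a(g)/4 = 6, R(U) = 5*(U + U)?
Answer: 78*I*√6 ≈ 191.06*I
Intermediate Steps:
R(U) = 10*U (R(U) = 5*(2*U) = 10*U)
a(g) = -4 (a(g) = -28 + 4*6 = -28 + 24 = -4)
Y(G) = √(-4 + 10*G)
Y(-5)*26 = √(-4 + 10*(-5))*26 = √(-4 - 50)*26 = √(-54)*26 = (3*I*√6)*26 = 78*I*√6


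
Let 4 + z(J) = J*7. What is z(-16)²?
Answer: 13456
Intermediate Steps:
z(J) = -4 + 7*J (z(J) = -4 + J*7 = -4 + 7*J)
z(-16)² = (-4 + 7*(-16))² = (-4 - 112)² = (-116)² = 13456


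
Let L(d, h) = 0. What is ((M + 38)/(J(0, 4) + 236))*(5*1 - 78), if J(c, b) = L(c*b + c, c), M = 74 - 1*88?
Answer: -438/59 ≈ -7.4237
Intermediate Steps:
M = -14 (M = 74 - 88 = -14)
J(c, b) = 0
((M + 38)/(J(0, 4) + 236))*(5*1 - 78) = ((-14 + 38)/(0 + 236))*(5*1 - 78) = (24/236)*(5 - 78) = (24*(1/236))*(-73) = (6/59)*(-73) = -438/59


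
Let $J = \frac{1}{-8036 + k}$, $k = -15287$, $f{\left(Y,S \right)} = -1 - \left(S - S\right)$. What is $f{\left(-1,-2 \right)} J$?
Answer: $\frac{1}{23323} \approx 4.2876 \cdot 10^{-5}$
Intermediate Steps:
$f{\left(Y,S \right)} = -1$ ($f{\left(Y,S \right)} = -1 - 0 = -1 + 0 = -1$)
$J = - \frac{1}{23323}$ ($J = \frac{1}{-8036 - 15287} = \frac{1}{-23323} = - \frac{1}{23323} \approx -4.2876 \cdot 10^{-5}$)
$f{\left(-1,-2 \right)} J = \left(-1\right) \left(- \frac{1}{23323}\right) = \frac{1}{23323}$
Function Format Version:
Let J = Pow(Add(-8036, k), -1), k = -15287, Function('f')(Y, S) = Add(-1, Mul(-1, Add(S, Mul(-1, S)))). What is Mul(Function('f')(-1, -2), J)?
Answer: Rational(1, 23323) ≈ 4.2876e-5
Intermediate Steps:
Function('f')(Y, S) = -1 (Function('f')(Y, S) = Add(-1, Mul(-1, 0)) = Add(-1, 0) = -1)
J = Rational(-1, 23323) (J = Pow(Add(-8036, -15287), -1) = Pow(-23323, -1) = Rational(-1, 23323) ≈ -4.2876e-5)
Mul(Function('f')(-1, -2), J) = Mul(-1, Rational(-1, 23323)) = Rational(1, 23323)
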